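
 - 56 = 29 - 85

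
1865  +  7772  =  9637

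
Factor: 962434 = 2^1*11^2 * 41^1 *97^1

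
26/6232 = 13/3116 = 0.00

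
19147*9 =172323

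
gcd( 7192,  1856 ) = 232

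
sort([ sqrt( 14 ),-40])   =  [ - 40 , sqrt(14 )] 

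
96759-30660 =66099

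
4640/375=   12 + 28/75=12.37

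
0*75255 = 0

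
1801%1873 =1801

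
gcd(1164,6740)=4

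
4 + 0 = 4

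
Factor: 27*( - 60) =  - 1620 = - 2^2* 3^4*5^1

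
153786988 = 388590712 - 234803724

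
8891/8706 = 1 +185/8706=1.02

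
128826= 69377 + 59449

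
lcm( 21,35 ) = 105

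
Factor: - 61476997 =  - 59^1*1041983^1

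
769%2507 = 769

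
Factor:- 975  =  -3^1*5^2*13^1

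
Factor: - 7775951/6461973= -3^( - 2)*7^( - 2 )*109^1*14653^( - 1)*71339^1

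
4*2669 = 10676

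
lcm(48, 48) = 48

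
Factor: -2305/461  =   -5 = -  5^1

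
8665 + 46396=55061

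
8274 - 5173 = 3101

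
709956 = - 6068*( - 117)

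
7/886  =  7/886 = 0.01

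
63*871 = 54873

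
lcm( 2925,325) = 2925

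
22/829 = 22/829 = 0.03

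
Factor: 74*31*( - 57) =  - 2^1*3^1*19^1*31^1*37^1 = -  130758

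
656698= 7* 93814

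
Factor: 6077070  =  2^1*3^2*5^1 * 67523^1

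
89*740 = 65860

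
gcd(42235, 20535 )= 5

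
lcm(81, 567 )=567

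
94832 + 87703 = 182535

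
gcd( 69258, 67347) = 21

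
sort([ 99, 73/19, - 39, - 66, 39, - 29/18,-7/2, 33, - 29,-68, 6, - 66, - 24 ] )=[ - 68,-66, - 66, - 39, - 29, - 24 , - 7/2, - 29/18,73/19, 6, 33,39, 99 ] 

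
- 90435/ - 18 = 30145/6 = 5024.17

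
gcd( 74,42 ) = 2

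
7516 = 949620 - 942104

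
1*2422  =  2422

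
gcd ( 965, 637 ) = 1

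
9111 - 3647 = 5464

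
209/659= 209/659 = 0.32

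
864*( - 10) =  - 8640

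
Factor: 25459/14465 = 5^( - 1 )*7^1*11^( -1 ) * 263^( - 1 )*3637^1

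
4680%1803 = 1074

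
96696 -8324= 88372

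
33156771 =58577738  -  25420967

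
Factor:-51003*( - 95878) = 4890065634 =2^1*3^3*1889^1*47939^1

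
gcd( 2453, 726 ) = 11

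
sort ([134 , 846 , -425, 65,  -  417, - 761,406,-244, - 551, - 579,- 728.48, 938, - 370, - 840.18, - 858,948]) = [ - 858, - 840.18, - 761, - 728.48, - 579 , - 551, - 425, - 417, -370, - 244, 65,134,406,846,938,948] 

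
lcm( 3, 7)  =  21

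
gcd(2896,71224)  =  8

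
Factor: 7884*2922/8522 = 2^2 *3^4*73^1*487^1*4261^(-1 ) = 11518524/4261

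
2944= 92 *32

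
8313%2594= 531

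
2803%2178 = 625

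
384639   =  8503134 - 8118495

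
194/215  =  194/215 = 0.90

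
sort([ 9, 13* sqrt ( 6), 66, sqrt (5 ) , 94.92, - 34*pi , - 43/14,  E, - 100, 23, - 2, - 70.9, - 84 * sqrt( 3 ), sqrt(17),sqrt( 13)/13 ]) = [ - 84*sqrt( 3 ), - 34*pi  , - 100,-70.9, - 43/14, - 2 , sqrt( 13)/13, sqrt( 5 ),  E,sqrt( 17), 9,23,13*sqrt( 6), 66, 94.92]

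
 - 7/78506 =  - 7/78506=- 0.00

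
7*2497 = 17479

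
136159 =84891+51268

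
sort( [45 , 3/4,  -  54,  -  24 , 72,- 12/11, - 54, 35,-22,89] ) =[ -54, - 54,  -  24, - 22,-12/11,3/4,35,45 , 72, 89] 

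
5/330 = 1/66 = 0.02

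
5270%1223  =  378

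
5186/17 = 5186/17 = 305.06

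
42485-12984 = 29501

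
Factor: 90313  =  90313^1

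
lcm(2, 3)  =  6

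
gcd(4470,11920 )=1490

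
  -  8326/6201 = -2 + 4076/6201 = - 1.34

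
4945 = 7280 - 2335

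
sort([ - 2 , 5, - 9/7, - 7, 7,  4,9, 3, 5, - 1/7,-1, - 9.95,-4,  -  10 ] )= [-10, - 9.95, - 7,  -  4, - 2, - 9/7, - 1, - 1/7,  3, 4, 5, 5,7,9 ]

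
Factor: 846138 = 2^1*3^1*141023^1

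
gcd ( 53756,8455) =89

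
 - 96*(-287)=27552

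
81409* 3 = 244227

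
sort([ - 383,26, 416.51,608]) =[ - 383 , 26,  416.51, 608]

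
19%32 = 19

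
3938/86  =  45 + 34/43  =  45.79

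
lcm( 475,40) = 3800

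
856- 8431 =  - 7575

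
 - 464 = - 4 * 116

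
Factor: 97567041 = 3^1*11^1*13^1*467^1 *487^1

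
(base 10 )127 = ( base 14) 91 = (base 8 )177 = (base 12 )A7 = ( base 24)57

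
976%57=7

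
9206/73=9206/73 = 126.11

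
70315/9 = 70315/9=7812.78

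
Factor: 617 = 617^1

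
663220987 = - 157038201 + 820259188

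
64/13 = 64/13  =  4.92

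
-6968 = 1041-8009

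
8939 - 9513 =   -  574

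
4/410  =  2/205 = 0.01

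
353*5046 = 1781238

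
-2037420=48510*(  -  42 ) 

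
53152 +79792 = 132944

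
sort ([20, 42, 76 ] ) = [ 20,42, 76]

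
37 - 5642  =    -  5605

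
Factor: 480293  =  11^1*47^1*929^1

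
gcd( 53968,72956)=4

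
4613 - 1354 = 3259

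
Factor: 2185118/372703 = 2^1*13^1*59^(-1)*229^1*367^1*6317^(  -  1)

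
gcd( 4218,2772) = 6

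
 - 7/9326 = -7/9326 =-0.00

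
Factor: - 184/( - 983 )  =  2^3*23^1 * 983^( - 1 )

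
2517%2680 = 2517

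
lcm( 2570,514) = 2570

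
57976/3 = 19325 + 1/3 = 19325.33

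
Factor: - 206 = -2^1 * 103^1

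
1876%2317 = 1876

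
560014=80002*7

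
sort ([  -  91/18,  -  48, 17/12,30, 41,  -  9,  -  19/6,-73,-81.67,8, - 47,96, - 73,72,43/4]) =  [ - 81.67 , - 73 ,- 73,  -  48, - 47,  -  9,- 91/18,-19/6, 17/12, 8,43/4, 30, 41, 72,96]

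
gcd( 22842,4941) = 81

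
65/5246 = 65/5246 = 0.01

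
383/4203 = 383/4203 =0.09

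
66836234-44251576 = 22584658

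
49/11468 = 49/11468 = 0.00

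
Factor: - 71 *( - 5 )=355 = 5^1 * 71^1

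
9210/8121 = 3070/2707 = 1.13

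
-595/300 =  - 2 + 1/60 = - 1.98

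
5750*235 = 1351250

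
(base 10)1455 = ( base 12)a13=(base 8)2657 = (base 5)21310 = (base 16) 5AF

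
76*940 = 71440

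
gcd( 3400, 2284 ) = 4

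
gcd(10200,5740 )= 20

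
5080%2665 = 2415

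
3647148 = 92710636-89063488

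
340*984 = 334560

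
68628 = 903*76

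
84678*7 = 592746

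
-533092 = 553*( - 964 )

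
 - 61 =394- 455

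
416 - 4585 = -4169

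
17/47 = 17/47 = 0.36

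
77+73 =150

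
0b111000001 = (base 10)449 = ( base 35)ct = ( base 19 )14C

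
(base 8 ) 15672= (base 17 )1799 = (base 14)2830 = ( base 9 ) 10656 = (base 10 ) 7098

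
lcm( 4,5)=20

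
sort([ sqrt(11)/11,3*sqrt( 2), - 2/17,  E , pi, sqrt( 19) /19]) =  [ - 2/17, sqrt( 19 ) /19, sqrt( 11)/11  ,  E,pi, 3*sqrt( 2)]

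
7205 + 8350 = 15555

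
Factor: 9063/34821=19/73  =  19^1*73^ (  -  1) 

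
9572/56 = 170 + 13/14  =  170.93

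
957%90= 57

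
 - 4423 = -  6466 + 2043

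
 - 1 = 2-3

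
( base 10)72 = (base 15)4c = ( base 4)1020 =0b1001000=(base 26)2K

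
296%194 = 102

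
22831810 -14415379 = 8416431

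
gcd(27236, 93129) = 1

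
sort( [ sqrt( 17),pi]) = [pi,sqrt( 17) ]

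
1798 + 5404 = 7202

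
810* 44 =35640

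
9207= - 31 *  ( - 297)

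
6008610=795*7558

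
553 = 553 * 1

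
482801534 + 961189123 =1443990657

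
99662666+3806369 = 103469035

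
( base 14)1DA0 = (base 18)gde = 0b1010100111000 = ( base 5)133212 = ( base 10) 5432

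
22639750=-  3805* ( - 5950)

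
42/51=14/17   =  0.82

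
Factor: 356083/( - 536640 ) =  - 2^( - 6)*3^( - 1 )*5^( - 1)*7^2 *13^1=-637/960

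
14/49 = 2/7 = 0.29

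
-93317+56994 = -36323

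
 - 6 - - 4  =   - 2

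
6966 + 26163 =33129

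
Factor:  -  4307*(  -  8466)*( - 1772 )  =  -64612545864= -2^3*3^1*17^1*59^1*73^1*83^1 * 443^1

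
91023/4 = 22755 + 3/4 = 22755.75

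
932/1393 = 932/1393  =  0.67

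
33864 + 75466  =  109330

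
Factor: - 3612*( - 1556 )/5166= 133816/123 = 2^3*3^( - 1) *41^( - 1)*43^1 * 389^1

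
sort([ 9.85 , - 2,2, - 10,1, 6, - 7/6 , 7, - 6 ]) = [  -  10,-6 ,  -  2,-7/6,1 , 2,6, 7,9.85]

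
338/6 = 56+1/3 = 56.33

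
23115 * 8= 184920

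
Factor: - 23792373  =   - 3^7*11^1*23^1*43^1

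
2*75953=151906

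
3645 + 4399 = 8044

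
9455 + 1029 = 10484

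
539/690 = 539/690 = 0.78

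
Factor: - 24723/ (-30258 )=67/82 = 2^( - 1 )*41^ ( - 1 )*67^1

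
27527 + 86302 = 113829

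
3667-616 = 3051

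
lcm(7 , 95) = 665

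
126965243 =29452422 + 97512821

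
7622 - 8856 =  - 1234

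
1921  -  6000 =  - 4079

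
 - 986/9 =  - 986/9 = -109.56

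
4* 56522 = 226088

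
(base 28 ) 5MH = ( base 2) 1000111001001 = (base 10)4553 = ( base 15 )1538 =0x11C9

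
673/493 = 673/493 = 1.37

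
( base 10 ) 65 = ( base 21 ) 32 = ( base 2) 1000001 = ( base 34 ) 1V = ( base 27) 2b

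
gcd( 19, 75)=1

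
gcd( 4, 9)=1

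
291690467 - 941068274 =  - 649377807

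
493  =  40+453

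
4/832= 1/208 = 0.00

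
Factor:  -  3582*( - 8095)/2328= 4832715/388 = 2^ (  -  2 )*3^1*5^1 * 97^( - 1 ) * 199^1 * 1619^1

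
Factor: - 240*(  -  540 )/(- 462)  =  -2^5*3^3*5^2*7^(- 1)*11^( - 1)  =  -21600/77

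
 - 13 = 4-17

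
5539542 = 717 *7726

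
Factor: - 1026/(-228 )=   9/2=2^( - 1)* 3^2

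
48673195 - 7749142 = 40924053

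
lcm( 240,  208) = 3120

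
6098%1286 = 954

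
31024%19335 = 11689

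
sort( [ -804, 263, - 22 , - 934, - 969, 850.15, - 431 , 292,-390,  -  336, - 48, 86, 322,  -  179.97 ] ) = [-969,- 934,-804 ,-431, - 390,  -  336  , - 179.97 ,-48, - 22 , 86,263,292,  322,850.15]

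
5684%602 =266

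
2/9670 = 1/4835= 0.00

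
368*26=9568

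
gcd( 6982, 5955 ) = 1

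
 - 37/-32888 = 37/32888 = 0.00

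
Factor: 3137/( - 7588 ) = - 2^ ( -2 )*7^(-1 )*271^( - 1 )*3137^1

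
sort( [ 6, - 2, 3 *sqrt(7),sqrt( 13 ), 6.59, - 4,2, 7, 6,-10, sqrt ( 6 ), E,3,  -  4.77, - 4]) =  [  -  10,- 4.77,  -  4, - 4 ,-2,2, sqrt(6 ),E, 3, sqrt( 13), 6, 6,6.59  ,  7,3*sqrt( 7) ] 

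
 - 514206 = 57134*( - 9) 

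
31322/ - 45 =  - 31322/45= - 696.04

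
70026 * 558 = 39074508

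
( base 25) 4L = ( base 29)45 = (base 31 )3S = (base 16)79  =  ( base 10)121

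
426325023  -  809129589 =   -  382804566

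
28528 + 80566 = 109094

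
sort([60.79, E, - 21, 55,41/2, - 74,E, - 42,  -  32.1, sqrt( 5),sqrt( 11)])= [ - 74, - 42, - 32.1, - 21, sqrt(5),E,E , sqrt( 11), 41/2, 55,60.79 ]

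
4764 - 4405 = 359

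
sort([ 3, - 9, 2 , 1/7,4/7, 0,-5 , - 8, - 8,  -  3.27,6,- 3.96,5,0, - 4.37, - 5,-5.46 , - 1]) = [ - 9,-8 , -8,- 5.46, -5, - 5, - 4.37 ,-3.96, - 3.27, - 1, 0, 0,1/7 , 4/7  ,  2, 3,5, 6]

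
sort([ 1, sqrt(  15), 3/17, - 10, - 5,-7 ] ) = [ -10, - 7,  -  5,3/17, 1 , sqrt( 15 )] 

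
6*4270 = 25620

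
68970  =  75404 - 6434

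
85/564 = 85/564 = 0.15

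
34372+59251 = 93623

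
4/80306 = 2/40153 = 0.00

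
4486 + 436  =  4922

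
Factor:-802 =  - 2^1*401^1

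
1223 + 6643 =7866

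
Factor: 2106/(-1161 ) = -78/43 = -2^1 * 3^1*13^1*43^(- 1)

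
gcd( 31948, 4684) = 4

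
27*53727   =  1450629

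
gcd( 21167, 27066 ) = 347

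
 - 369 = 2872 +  - 3241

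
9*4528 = 40752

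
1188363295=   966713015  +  221650280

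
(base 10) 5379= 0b1010100000011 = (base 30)5t9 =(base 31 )5IG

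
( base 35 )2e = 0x54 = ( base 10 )84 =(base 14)60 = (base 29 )2q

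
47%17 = 13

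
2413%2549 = 2413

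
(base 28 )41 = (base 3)11012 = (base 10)113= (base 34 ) 3B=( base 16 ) 71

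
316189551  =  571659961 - 255470410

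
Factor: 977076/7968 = 981/8 = 2^( - 3 )*3^2 *109^1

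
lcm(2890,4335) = 8670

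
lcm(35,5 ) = 35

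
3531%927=750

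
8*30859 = 246872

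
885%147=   3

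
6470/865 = 1294/173=   7.48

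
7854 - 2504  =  5350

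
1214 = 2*607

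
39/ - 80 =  - 1 + 41/80= - 0.49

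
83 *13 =1079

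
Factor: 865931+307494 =1173425 = 5^2*11^1*17^1*251^1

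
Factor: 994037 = 11^1*23^1*3929^1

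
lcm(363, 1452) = 1452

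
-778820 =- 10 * 77882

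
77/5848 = 77/5848 =0.01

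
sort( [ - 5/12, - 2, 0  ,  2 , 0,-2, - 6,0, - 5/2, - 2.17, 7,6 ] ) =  [-6, - 5/2, - 2.17, - 2,- 2,-5/12,0, 0,0 , 2,6,7]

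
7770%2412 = 534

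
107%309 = 107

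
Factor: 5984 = 2^5*11^1* 17^1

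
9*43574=392166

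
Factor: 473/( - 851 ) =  - 11^1*23^( - 1) * 37^ (-1 )*43^1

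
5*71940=359700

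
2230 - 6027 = -3797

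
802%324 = 154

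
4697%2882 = 1815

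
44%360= 44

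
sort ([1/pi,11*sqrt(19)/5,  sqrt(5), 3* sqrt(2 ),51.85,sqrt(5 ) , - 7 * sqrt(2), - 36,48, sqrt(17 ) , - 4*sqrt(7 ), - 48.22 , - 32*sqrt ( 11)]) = [ - 32*sqrt(11 ), - 48.22, - 36, - 4 * sqrt (7), - 7*sqrt( 2 ), 1/pi,sqrt(5),  sqrt( 5 ), sqrt(17 ),3*sqrt (2 ), 11*sqrt( 19 ) /5, 48 , 51.85 ] 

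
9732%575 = 532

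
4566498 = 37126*123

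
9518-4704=4814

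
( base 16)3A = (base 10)58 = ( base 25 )28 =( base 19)31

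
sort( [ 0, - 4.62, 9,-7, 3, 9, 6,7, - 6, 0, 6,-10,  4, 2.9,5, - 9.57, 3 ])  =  [ - 10, - 9.57,- 7, - 6,-4.62, 0, 0, 2.9, 3,3,4, 5, 6, 6, 7, 9, 9]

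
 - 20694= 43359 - 64053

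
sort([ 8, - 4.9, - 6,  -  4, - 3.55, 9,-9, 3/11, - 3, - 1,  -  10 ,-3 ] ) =[-10, -9, - 6,- 4.9,-4, - 3.55,  -  3, - 3, - 1, 3/11,8, 9]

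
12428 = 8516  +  3912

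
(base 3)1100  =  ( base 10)36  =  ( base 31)15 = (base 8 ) 44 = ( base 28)18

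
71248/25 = 71248/25 = 2849.92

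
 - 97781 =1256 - 99037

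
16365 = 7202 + 9163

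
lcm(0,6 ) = 0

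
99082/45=2201 + 37/45= 2201.82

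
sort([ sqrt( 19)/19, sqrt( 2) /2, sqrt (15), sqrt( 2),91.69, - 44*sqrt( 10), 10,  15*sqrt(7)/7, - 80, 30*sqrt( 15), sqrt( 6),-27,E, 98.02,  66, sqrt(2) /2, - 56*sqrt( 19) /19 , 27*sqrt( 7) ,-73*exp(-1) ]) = [ - 44*sqrt( 10), - 80,- 27,  -  73 * exp (-1), - 56*sqrt( 19) /19,sqrt(19)/19 , sqrt( 2 ) /2, sqrt(2)/2, sqrt( 2),sqrt(6), E , sqrt( 15) , 15*sqrt(7 ) /7,10, 66, 27*sqrt( 7),91.69,98.02 , 30*sqrt ( 15 )]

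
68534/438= 34267/219 = 156.47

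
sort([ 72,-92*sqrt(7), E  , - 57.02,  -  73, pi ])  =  [ -92 * sqrt(7), - 73, - 57.02, E, pi, 72]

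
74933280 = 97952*765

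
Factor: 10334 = 2^1*5167^1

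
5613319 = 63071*89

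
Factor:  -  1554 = -2^1*3^1*7^1*37^1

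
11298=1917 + 9381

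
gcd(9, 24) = 3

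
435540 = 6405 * 68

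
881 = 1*881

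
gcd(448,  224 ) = 224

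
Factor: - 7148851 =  - 457^1*15643^1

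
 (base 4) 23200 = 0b1011100000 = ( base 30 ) og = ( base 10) 736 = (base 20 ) 1gg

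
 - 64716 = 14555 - 79271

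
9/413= 9/413 = 0.02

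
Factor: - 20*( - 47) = 2^2*5^1*47^1 = 940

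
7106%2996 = 1114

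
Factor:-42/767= - 2^1*3^1  *7^1*13^( - 1)*59^( - 1)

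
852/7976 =213/1994  =  0.11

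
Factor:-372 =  -2^2*3^1*31^1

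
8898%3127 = 2644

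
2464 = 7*352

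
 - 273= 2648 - 2921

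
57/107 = 57/107 = 0.53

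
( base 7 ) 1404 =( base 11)454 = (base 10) 543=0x21f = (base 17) 1EG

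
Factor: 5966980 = 2^2*5^1*298349^1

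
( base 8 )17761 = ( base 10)8177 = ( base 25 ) D22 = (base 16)1FF1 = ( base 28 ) ac1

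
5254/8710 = 2627/4355 =0.60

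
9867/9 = 1096 + 1/3 = 1096.33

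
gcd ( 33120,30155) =5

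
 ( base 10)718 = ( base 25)13I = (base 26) 11g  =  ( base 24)15M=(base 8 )1316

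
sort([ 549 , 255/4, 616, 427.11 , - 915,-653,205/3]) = [ - 915 , - 653,255/4,  205/3,427.11,549,616]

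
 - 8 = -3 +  - 5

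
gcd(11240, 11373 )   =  1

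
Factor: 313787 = 179^1*1753^1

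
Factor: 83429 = 19^1*4391^1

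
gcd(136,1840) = 8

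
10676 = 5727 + 4949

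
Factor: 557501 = 7^1*73^1 * 1091^1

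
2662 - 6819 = -4157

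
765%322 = 121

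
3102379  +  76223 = 3178602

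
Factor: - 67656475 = - 5^2*487^1 *5557^1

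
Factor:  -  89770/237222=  - 235/621 = - 3^( - 3)*5^1*23^( - 1)*47^1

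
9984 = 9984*1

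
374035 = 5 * 74807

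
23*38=874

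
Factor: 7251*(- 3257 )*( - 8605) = 3^1*5^1*1721^1*2417^1*3257^1  =  203220042735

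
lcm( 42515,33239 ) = 1828145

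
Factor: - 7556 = - 2^2*1889^1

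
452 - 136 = 316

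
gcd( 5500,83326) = 2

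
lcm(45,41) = 1845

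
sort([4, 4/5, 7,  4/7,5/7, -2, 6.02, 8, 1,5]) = [ - 2, 4/7, 5/7, 4/5,1, 4, 5,6.02, 7, 8]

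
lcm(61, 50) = 3050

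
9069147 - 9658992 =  - 589845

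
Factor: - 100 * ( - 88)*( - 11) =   -  2^5 * 5^2*11^2 = - 96800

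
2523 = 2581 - 58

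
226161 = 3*75387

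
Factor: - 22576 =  - 2^4*17^1*83^1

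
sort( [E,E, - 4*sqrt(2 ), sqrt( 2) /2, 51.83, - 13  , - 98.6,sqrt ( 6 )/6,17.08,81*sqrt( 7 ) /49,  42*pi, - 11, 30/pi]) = [ - 98.6, - 13,-11, - 4*sqrt(2),  sqrt( 6)/6, sqrt(2 ) /2, E,E,81  *sqrt( 7)/49,30/pi,  17.08,51.83,42  *pi ] 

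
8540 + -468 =8072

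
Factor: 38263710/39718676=19131855/19859338 = 2^( - 1)*3^1*5^1 * 131^( - 1 )*229^ ( - 1 )*331^(-1 )* 1275457^1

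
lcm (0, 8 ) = 0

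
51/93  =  17/31=0.55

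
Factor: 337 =337^1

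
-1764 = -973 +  - 791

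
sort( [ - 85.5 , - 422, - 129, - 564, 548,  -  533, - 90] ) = [-564, -533, - 422, - 129, -90, - 85.5,548 ] 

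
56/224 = 1/4 = 0.25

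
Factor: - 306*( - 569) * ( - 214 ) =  - 37260396= - 2^2*3^2*17^1*107^1*569^1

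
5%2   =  1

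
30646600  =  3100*9886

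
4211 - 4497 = - 286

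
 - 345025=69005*( - 5)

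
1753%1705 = 48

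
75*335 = 25125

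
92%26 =14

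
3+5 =8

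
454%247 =207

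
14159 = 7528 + 6631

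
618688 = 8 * 77336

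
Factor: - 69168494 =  - 2^1*1607^1*21521^1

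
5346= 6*891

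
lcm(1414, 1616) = 11312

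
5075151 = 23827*213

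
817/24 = 817/24 = 34.04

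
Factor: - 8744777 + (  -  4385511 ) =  - 13130288 = - 2^4*820643^1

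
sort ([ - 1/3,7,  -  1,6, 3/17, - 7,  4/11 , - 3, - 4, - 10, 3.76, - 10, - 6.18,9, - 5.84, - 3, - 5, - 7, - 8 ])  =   [ - 10, - 10, - 8,-7,-7, - 6.18, - 5.84, - 5, - 4, - 3 , - 3, - 1, - 1/3,  3/17,4/11, 3.76,6,  7 , 9] 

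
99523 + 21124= 120647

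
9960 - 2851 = 7109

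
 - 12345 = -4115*3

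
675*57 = 38475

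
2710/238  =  11 + 46/119 = 11.39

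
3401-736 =2665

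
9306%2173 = 614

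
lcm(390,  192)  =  12480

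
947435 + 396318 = 1343753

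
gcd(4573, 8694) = 1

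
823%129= 49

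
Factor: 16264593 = 3^2*1807177^1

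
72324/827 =72324/827 = 87.45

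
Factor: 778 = 2^1*389^1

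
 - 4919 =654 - 5573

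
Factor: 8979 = 3^1*41^1*73^1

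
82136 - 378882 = - 296746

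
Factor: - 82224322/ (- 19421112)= 41112161/9710556  =  2^( - 2)*3^( - 1 )*809213^(  -  1)*41112161^1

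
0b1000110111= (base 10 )567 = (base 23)11F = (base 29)JG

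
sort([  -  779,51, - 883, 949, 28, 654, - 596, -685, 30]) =[ - 883,-779,- 685, -596,  28,  30,  51,654,949 ] 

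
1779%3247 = 1779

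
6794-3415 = 3379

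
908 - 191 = 717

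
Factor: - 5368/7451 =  - 2^3*  11^1*61^1*7451^(-1)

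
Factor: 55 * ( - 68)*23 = -86020 = - 2^2*5^1  *  11^1*17^1  *  23^1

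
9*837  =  7533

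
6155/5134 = 1 + 1021/5134 = 1.20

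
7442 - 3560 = 3882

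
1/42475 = 1/42475 = 0.00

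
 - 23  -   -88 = 65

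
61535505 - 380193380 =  - 318657875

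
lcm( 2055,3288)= 16440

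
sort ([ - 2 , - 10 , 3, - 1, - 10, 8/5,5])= [ - 10, - 10 , - 2 ,  -  1,8/5, 3,5 ] 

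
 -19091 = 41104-60195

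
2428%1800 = 628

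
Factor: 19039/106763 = 79^1 * 443^( - 1) = 79/443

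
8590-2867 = 5723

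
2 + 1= 3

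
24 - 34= - 10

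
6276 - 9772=-3496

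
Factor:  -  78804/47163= - 132/79 = -2^2*3^1*11^1 * 79^( - 1) 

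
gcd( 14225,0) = 14225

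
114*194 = 22116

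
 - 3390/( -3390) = 1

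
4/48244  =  1/12061 = 0.00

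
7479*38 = 284202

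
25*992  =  24800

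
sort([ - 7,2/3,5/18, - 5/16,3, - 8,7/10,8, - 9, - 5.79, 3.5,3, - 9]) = [ - 9, - 9, - 8, - 7, - 5.79, - 5/16,5/18,2/3,  7/10,3,3,3.5, 8]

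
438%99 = 42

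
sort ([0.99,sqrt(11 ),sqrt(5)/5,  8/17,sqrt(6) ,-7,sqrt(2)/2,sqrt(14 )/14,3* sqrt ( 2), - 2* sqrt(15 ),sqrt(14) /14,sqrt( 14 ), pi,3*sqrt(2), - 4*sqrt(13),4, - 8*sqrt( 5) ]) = [ - 8 * sqrt( 5), - 4*sqrt(13), - 2 * sqrt(15),- 7, sqrt( 14)/14,  sqrt ( 14)/14, sqrt(5)/5,8/17,sqrt(2)/2,0.99,sqrt(6),pi,sqrt(11),sqrt ( 14), 4, 3*sqrt( 2 ),3 * sqrt(2)]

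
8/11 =8/11  =  0.73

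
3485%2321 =1164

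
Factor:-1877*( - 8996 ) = 16885492 = 2^2 *13^1*173^1*1877^1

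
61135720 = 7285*8392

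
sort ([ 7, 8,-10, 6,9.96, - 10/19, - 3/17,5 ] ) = [-10,-10/19, - 3/17, 5, 6, 7,  8, 9.96] 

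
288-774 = - 486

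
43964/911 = 48 + 236/911=48.26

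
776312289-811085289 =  - 34773000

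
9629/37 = 9629/37  =  260.24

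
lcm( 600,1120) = 16800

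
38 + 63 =101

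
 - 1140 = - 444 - 696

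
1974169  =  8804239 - 6830070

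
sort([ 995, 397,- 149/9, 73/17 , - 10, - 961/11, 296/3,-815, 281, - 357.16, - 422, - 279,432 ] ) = [ - 815, - 422, - 357.16, - 279, - 961/11,-149/9,-10, 73/17,296/3, 281, 397, 432, 995 ]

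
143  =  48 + 95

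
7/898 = 7/898 = 0.01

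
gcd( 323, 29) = 1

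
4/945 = 4/945 = 0.00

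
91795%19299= 14599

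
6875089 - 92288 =6782801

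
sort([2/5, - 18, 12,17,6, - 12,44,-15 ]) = [ - 18,-15  ,  -  12,2/5,6,12,17, 44]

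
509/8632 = 509/8632=0.06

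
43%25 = 18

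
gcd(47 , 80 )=1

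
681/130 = 681/130=5.24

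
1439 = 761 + 678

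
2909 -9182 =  - 6273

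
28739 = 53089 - 24350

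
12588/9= 1398+2/3 = 1398.67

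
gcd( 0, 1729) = 1729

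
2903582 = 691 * 4202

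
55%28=27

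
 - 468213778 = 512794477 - 981008255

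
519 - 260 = 259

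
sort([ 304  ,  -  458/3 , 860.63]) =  [-458/3, 304, 860.63]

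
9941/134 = 9941/134 =74.19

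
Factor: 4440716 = 2^2*7^1*158597^1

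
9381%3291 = 2799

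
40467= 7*5781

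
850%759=91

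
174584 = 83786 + 90798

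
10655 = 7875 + 2780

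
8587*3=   25761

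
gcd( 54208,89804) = 44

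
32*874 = 27968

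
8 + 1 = 9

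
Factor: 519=3^1*173^1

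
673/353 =673/353 = 1.91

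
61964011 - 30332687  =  31631324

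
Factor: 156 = 2^2*3^1 * 13^1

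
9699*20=193980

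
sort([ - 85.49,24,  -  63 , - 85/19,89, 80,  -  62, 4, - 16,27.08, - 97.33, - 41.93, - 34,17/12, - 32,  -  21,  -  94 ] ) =[ - 97.33, - 94 ,- 85.49, - 63 , - 62,  -  41.93, - 34 ,-32, - 21, -16, - 85/19,17/12,4,24,27.08,80,89 ]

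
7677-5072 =2605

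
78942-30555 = 48387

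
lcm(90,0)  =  0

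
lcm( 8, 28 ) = 56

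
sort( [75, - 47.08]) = [ - 47.08 , 75]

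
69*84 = 5796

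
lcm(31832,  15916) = 31832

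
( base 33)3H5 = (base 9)5228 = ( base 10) 3833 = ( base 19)ABE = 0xef9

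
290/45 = 6 + 4/9 = 6.44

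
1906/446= 953/223 =4.27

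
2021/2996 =2021/2996 = 0.67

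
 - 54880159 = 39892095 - 94772254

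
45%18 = 9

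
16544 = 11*1504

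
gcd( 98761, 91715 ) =13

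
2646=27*98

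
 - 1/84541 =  - 1  +  84540/84541 = -0.00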